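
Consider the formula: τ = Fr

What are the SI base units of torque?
Units of each symbol in τ = Fr:
  F (force): kg·m/s²
  r (lever arm): m

Multiplying the contributions: [kg·m/s²] · [m]
Adding exponents of each base unit: kg: 1, m: 2, s: -2
SI base units of torque: kg·m²/s²

Answer: kg·m²/s²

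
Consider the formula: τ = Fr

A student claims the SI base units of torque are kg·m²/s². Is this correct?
Units of each symbol in τ = Fr:
  F (force): kg·m/s²
  r (lever arm): m

Multiplying the contributions: [kg·m/s²] · [m]
Adding exponents of each base unit: kg: 1, m: 2, s: -2
SI base units of torque: kg·m²/s²

The claimed units kg·m²/s² match the derived units, so the claim is correct.

Answer: Yes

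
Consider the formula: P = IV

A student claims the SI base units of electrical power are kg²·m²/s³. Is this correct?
Units of each symbol in P = IV:
  I (current): A
  V (voltage, in volts): kg·m²/(s³·A)

Multiplying the contributions: [A] · [kg·m²/(s³·A)]
Adding exponents of each base unit: kg: 1, m: 2, s: -3
SI base units of electrical power: kg·m²/s³

The claimed units kg²·m²/s³ (exponents kg: 2, m: 2, s: -3) do not match the derived units kg·m²/s³ (exponents kg: 1, m: 2, s: -3), so the claim is incorrect.

Answer: No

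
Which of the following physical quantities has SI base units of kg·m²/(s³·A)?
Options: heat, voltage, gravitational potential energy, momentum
Checking the SI base units of each option:
  heat (Q = mcΔT): kg·m²/s²  ✗
  voltage (V = IR): kg·m²/(s³·A)  ✓ matches
  gravitational potential energy (U = -GMm/r): kg·m²/s²  ✗
  momentum (p = mv): kg·m/s  ✗

Only voltage has units kg·m²/(s³·A).

Answer: voltage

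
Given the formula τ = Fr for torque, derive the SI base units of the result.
Units of each symbol in τ = Fr:
  F (force): kg·m/s²
  r (lever arm): m

Multiplying the contributions: [kg·m/s²] · [m]
Adding exponents of each base unit: kg: 1, m: 2, s: -2
SI base units of torque: kg·m²/s²

Answer: kg·m²/s²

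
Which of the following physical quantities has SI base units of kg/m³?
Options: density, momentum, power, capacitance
Checking the SI base units of each option:
  density (ρ = m/V): kg/m³  ✓ matches
  momentum (p = mv): kg·m/s  ✗
  power (P = W/t): kg·m²/s³  ✗
  capacitance (C = Q/V): s⁴·A²/(kg·m²)  ✗

Only density has units kg/m³.

Answer: density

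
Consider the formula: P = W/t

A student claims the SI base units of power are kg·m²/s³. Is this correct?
Units of each symbol in P = W/t:
  W (work): kg·m²/s²
  t (time): s  → in the denominator, contributes 1/s

Multiplying the contributions: [kg·m²/s²] · [1/s]
Adding exponents of each base unit: kg: 1, m: 2, s: -3
SI base units of power: kg·m²/s³

The claimed units kg·m²/s³ match the derived units, so the claim is correct.

Answer: Yes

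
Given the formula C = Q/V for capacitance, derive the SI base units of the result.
Units of each symbol in C = Q/V:
  Q (charge, in coulombs): s·A
  V (voltage, in volts): kg·m²/(s³·A)  → in the denominator, contributes s³·A/(kg·m²)

Multiplying the contributions: [s·A] · [s³·A/(kg·m²)]
Adding exponents of each base unit: kg: -1, m: -2, s: 4, A: 2
SI base units of capacitance: s⁴·A²/(kg·m²)

Answer: s⁴·A²/(kg·m²)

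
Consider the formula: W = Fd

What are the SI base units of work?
Units of each symbol in W = Fd:
  F (force): kg·m/s²
  d (displacement): m

Multiplying the contributions: [kg·m/s²] · [m]
Adding exponents of each base unit: kg: 1, m: 2, s: -2
SI base units of work: kg·m²/s²

Answer: kg·m²/s²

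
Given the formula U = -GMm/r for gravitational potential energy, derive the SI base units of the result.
Units of each symbol in U = -GMm/r:
  G (gravitational constant): m³/(kg·s²)
  M (mass): kg
  m (mass): kg
  r (distance): m  → in the denominator, contributes 1/m
  The minus sign does not affect the units.

Multiplying the contributions: [m³/(kg·s²)] · [kg] · [kg] · [1/m]
Adding exponents of each base unit: kg: 1, m: 2, s: -2
SI base units of gravitational potential energy: kg·m²/s²

Answer: kg·m²/s²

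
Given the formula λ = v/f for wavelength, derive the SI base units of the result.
Units of each symbol in λ = v/f:
  v (wave speed): m/s
  f (frequency): 1/s  → in the denominator, contributes s

Multiplying the contributions: [m/s] · [s]
Adding exponents of each base unit: m: 1
SI base units of wavelength: m

Answer: m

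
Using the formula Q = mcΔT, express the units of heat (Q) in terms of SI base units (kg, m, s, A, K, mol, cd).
Units of each symbol in Q = mcΔT:
  m (mass): kg
  c (specific heat capacity, in J/(kg·K)): m²/(s²·K)
  ΔT (temperature change): K

Multiplying the contributions: [kg] · [m²/(s²·K)] · [K]
Adding exponents of each base unit: kg: 1, m: 2, s: -2
SI base units of heat: kg·m²/s²

Answer: kg·m²/s²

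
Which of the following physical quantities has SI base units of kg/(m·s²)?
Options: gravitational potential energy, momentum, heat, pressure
Checking the SI base units of each option:
  gravitational potential energy (U = -GMm/r): kg·m²/s²  ✗
  momentum (p = mv): kg·m/s  ✗
  heat (Q = mcΔT): kg·m²/s²  ✗
  pressure (P = F/A): kg/(m·s²)  ✓ matches

Only pressure has units kg/(m·s²).

Answer: pressure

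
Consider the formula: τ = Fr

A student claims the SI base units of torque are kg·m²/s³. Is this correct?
Units of each symbol in τ = Fr:
  F (force): kg·m/s²
  r (lever arm): m

Multiplying the contributions: [kg·m/s²] · [m]
Adding exponents of each base unit: kg: 1, m: 2, s: -2
SI base units of torque: kg·m²/s²

The claimed units kg·m²/s³ (exponents kg: 1, m: 2, s: -3) do not match the derived units kg·m²/s² (exponents kg: 1, m: 2, s: -2), so the claim is incorrect.

Answer: No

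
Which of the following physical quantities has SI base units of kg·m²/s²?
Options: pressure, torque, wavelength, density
Checking the SI base units of each option:
  pressure (P = F/A): kg/(m·s²)  ✗
  torque (τ = Fr): kg·m²/s²  ✓ matches
  wavelength (λ = v/f): m  ✗
  density (ρ = m/V): kg/m³  ✗

Only torque has units kg·m²/s².

Answer: torque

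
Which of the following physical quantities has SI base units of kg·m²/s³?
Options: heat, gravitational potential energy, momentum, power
Checking the SI base units of each option:
  heat (Q = mcΔT): kg·m²/s²  ✗
  gravitational potential energy (U = -GMm/r): kg·m²/s²  ✗
  momentum (p = mv): kg·m/s  ✗
  power (P = W/t): kg·m²/s³  ✓ matches

Only power has units kg·m²/s³.

Answer: power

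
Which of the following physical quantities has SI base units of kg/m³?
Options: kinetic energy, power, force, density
Checking the SI base units of each option:
  kinetic energy (E = ½mv²): kg·m²/s²  ✗
  power (P = W/t): kg·m²/s³  ✗
  force (F = ma): kg·m/s²  ✗
  density (ρ = m/V): kg/m³  ✓ matches

Only density has units kg/m³.

Answer: density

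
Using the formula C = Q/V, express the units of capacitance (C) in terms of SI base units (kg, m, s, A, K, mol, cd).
Units of each symbol in C = Q/V:
  Q (charge, in coulombs): s·A
  V (voltage, in volts): kg·m²/(s³·A)  → in the denominator, contributes s³·A/(kg·m²)

Multiplying the contributions: [s·A] · [s³·A/(kg·m²)]
Adding exponents of each base unit: kg: -1, m: -2, s: 4, A: 2
SI base units of capacitance: s⁴·A²/(kg·m²)

Answer: s⁴·A²/(kg·m²)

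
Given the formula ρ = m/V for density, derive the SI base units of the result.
Units of each symbol in ρ = m/V:
  m (mass): kg
  V (volume): m³  → in the denominator, contributes 1/m³

Multiplying the contributions: [kg] · [1/m³]
Adding exponents of each base unit: kg: 1, m: -3
SI base units of density: kg/m³

Answer: kg/m³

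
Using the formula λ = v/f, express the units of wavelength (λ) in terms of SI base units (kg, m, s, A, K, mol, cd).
Units of each symbol in λ = v/f:
  v (wave speed): m/s
  f (frequency): 1/s  → in the denominator, contributes s

Multiplying the contributions: [m/s] · [s]
Adding exponents of each base unit: m: 1
SI base units of wavelength: m

Answer: m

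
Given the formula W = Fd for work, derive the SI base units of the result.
Units of each symbol in W = Fd:
  F (force): kg·m/s²
  d (displacement): m

Multiplying the contributions: [kg·m/s²] · [m]
Adding exponents of each base unit: kg: 1, m: 2, s: -2
SI base units of work: kg·m²/s²

Answer: kg·m²/s²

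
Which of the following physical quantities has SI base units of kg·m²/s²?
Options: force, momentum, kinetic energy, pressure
Checking the SI base units of each option:
  force (F = ma): kg·m/s²  ✗
  momentum (p = mv): kg·m/s  ✗
  kinetic energy (E = ½mv²): kg·m²/s²  ✓ matches
  pressure (P = F/A): kg/(m·s²)  ✗

Only kinetic energy has units kg·m²/s².

Answer: kinetic energy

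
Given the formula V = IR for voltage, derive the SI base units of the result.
Units of each symbol in V = IR:
  I (current): A
  R (resistance, in ohms): kg·m²/(s³·A²)

Multiplying the contributions: [A] · [kg·m²/(s³·A²)]
Adding exponents of each base unit: kg: 1, m: 2, s: -3, A: -1
SI base units of voltage: kg·m²/(s³·A)

Answer: kg·m²/(s³·A)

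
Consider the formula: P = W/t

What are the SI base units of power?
Units of each symbol in P = W/t:
  W (work): kg·m²/s²
  t (time): s  → in the denominator, contributes 1/s

Multiplying the contributions: [kg·m²/s²] · [1/s]
Adding exponents of each base unit: kg: 1, m: 2, s: -3
SI base units of power: kg·m²/s³

Answer: kg·m²/s³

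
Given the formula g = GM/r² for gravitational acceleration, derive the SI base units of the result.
Units of each symbol in g = GM/r²:
  G (gravitational constant): m³/(kg·s²)
  M (mass): kg
  r (distance): m  → to the power 2 in the denominator, contributes 1/m²

Multiplying the contributions: [m³/(kg·s²)] · [kg] · [1/m²]
Adding exponents of each base unit: m: 1, s: -2
SI base units of gravitational acceleration: m/s²

Answer: m/s²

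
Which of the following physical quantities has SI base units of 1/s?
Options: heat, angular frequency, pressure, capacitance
Checking the SI base units of each option:
  heat (Q = mcΔT): kg·m²/s²  ✗
  angular frequency (ω = 2πf): 1/s  ✓ matches
  pressure (P = F/A): kg/(m·s²)  ✗
  capacitance (C = Q/V): s⁴·A²/(kg·m²)  ✗

Only angular frequency has units 1/s.

Answer: angular frequency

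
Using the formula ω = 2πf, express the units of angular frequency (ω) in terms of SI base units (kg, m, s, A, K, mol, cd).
Units of each symbol in ω = 2πf:
  f (frequency): 1/s
  The factor 2π is dimensionless.

Multiplying the contributions: [1/s]
Adding exponents of each base unit: s: -1
SI base units of angular frequency: 1/s

Answer: 1/s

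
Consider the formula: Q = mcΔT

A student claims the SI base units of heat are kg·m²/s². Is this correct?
Units of each symbol in Q = mcΔT:
  m (mass): kg
  c (specific heat capacity, in J/(kg·K)): m²/(s²·K)
  ΔT (temperature change): K

Multiplying the contributions: [kg] · [m²/(s²·K)] · [K]
Adding exponents of each base unit: kg: 1, m: 2, s: -2
SI base units of heat: kg·m²/s²

The claimed units kg·m²/s² match the derived units, so the claim is correct.

Answer: Yes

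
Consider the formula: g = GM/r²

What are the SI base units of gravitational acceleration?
Units of each symbol in g = GM/r²:
  G (gravitational constant): m³/(kg·s²)
  M (mass): kg
  r (distance): m  → to the power 2 in the denominator, contributes 1/m²

Multiplying the contributions: [m³/(kg·s²)] · [kg] · [1/m²]
Adding exponents of each base unit: m: 1, s: -2
SI base units of gravitational acceleration: m/s²

Answer: m/s²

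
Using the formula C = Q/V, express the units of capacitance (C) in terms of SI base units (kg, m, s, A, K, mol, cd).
Units of each symbol in C = Q/V:
  Q (charge, in coulombs): s·A
  V (voltage, in volts): kg·m²/(s³·A)  → in the denominator, contributes s³·A/(kg·m²)

Multiplying the contributions: [s·A] · [s³·A/(kg·m²)]
Adding exponents of each base unit: kg: -1, m: -2, s: 4, A: 2
SI base units of capacitance: s⁴·A²/(kg·m²)

Answer: s⁴·A²/(kg·m²)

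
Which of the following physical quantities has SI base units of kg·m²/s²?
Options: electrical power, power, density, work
Checking the SI base units of each option:
  electrical power (P = IV): kg·m²/s³  ✗
  power (P = W/t): kg·m²/s³  ✗
  density (ρ = m/V): kg/m³  ✗
  work (W = Fd): kg·m²/s²  ✓ matches

Only work has units kg·m²/s².

Answer: work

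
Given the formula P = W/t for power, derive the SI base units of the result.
Units of each symbol in P = W/t:
  W (work): kg·m²/s²
  t (time): s  → in the denominator, contributes 1/s

Multiplying the contributions: [kg·m²/s²] · [1/s]
Adding exponents of each base unit: kg: 1, m: 2, s: -3
SI base units of power: kg·m²/s³

Answer: kg·m²/s³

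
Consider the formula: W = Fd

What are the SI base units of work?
Units of each symbol in W = Fd:
  F (force): kg·m/s²
  d (displacement): m

Multiplying the contributions: [kg·m/s²] · [m]
Adding exponents of each base unit: kg: 1, m: 2, s: -2
SI base units of work: kg·m²/s²

Answer: kg·m²/s²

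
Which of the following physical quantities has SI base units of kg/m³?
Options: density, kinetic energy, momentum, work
Checking the SI base units of each option:
  density (ρ = m/V): kg/m³  ✓ matches
  kinetic energy (E = ½mv²): kg·m²/s²  ✗
  momentum (p = mv): kg·m/s  ✗
  work (W = Fd): kg·m²/s²  ✗

Only density has units kg/m³.

Answer: density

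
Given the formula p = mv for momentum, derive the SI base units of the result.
Units of each symbol in p = mv:
  m (mass): kg
  v (velocity): m/s

Multiplying the contributions: [kg] · [m/s]
Adding exponents of each base unit: kg: 1, m: 1, s: -1
SI base units of momentum: kg·m/s

Answer: kg·m/s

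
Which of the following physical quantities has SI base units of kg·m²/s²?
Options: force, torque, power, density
Checking the SI base units of each option:
  force (F = ma): kg·m/s²  ✗
  torque (τ = Fr): kg·m²/s²  ✓ matches
  power (P = W/t): kg·m²/s³  ✗
  density (ρ = m/V): kg/m³  ✗

Only torque has units kg·m²/s².

Answer: torque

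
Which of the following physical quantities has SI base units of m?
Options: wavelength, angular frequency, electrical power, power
Checking the SI base units of each option:
  wavelength (λ = v/f): m  ✓ matches
  angular frequency (ω = 2πf): 1/s  ✗
  electrical power (P = IV): kg·m²/s³  ✗
  power (P = W/t): kg·m²/s³  ✗

Only wavelength has units m.

Answer: wavelength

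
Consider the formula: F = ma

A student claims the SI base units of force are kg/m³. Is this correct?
Units of each symbol in F = ma:
  m (mass): kg
  a (acceleration): m/s²

Multiplying the contributions: [kg] · [m/s²]
Adding exponents of each base unit: kg: 1, m: 1, s: -2
SI base units of force: kg·m/s²

The claimed units kg/m³ (exponents kg: 1, m: -3) do not match the derived units kg·m/s² (exponents kg: 1, m: 1, s: -2), so the claim is incorrect.

Answer: No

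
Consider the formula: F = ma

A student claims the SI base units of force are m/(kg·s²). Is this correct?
Units of each symbol in F = ma:
  m (mass): kg
  a (acceleration): m/s²

Multiplying the contributions: [kg] · [m/s²]
Adding exponents of each base unit: kg: 1, m: 1, s: -2
SI base units of force: kg·m/s²

The claimed units m/(kg·s²) (exponents kg: -1, m: 1, s: -2) do not match the derived units kg·m/s² (exponents kg: 1, m: 1, s: -2), so the claim is incorrect.

Answer: No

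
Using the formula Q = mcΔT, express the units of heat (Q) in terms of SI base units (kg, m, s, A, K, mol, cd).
Units of each symbol in Q = mcΔT:
  m (mass): kg
  c (specific heat capacity, in J/(kg·K)): m²/(s²·K)
  ΔT (temperature change): K

Multiplying the contributions: [kg] · [m²/(s²·K)] · [K]
Adding exponents of each base unit: kg: 1, m: 2, s: -2
SI base units of heat: kg·m²/s²

Answer: kg·m²/s²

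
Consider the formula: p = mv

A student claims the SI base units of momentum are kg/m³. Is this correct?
Units of each symbol in p = mv:
  m (mass): kg
  v (velocity): m/s

Multiplying the contributions: [kg] · [m/s]
Adding exponents of each base unit: kg: 1, m: 1, s: -1
SI base units of momentum: kg·m/s

The claimed units kg/m³ (exponents kg: 1, m: -3) do not match the derived units kg·m/s (exponents kg: 1, m: 1, s: -1), so the claim is incorrect.

Answer: No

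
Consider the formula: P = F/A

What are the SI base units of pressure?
Units of each symbol in P = F/A:
  F (force): kg·m/s²
  A (area): m²  → in the denominator, contributes 1/m²

Multiplying the contributions: [kg·m/s²] · [1/m²]
Adding exponents of each base unit: kg: 1, m: -1, s: -2
SI base units of pressure: kg/(m·s²)

Answer: kg/(m·s²)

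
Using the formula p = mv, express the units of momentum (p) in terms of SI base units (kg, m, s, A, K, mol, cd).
Units of each symbol in p = mv:
  m (mass): kg
  v (velocity): m/s

Multiplying the contributions: [kg] · [m/s]
Adding exponents of each base unit: kg: 1, m: 1, s: -1
SI base units of momentum: kg·m/s

Answer: kg·m/s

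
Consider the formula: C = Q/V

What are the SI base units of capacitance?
Units of each symbol in C = Q/V:
  Q (charge, in coulombs): s·A
  V (voltage, in volts): kg·m²/(s³·A)  → in the denominator, contributes s³·A/(kg·m²)

Multiplying the contributions: [s·A] · [s³·A/(kg·m²)]
Adding exponents of each base unit: kg: -1, m: -2, s: 4, A: 2
SI base units of capacitance: s⁴·A²/(kg·m²)

Answer: s⁴·A²/(kg·m²)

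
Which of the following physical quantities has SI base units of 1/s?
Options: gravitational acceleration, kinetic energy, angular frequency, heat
Checking the SI base units of each option:
  gravitational acceleration (g = GM/r²): m/s²  ✗
  kinetic energy (E = ½mv²): kg·m²/s²  ✗
  angular frequency (ω = 2πf): 1/s  ✓ matches
  heat (Q = mcΔT): kg·m²/s²  ✗

Only angular frequency has units 1/s.

Answer: angular frequency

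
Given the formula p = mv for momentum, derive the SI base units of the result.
Units of each symbol in p = mv:
  m (mass): kg
  v (velocity): m/s

Multiplying the contributions: [kg] · [m/s]
Adding exponents of each base unit: kg: 1, m: 1, s: -1
SI base units of momentum: kg·m/s

Answer: kg·m/s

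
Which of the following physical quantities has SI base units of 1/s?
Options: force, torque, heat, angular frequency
Checking the SI base units of each option:
  force (F = ma): kg·m/s²  ✗
  torque (τ = Fr): kg·m²/s²  ✗
  heat (Q = mcΔT): kg·m²/s²  ✗
  angular frequency (ω = 2πf): 1/s  ✓ matches

Only angular frequency has units 1/s.

Answer: angular frequency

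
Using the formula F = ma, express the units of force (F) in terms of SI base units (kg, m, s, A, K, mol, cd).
Units of each symbol in F = ma:
  m (mass): kg
  a (acceleration): m/s²

Multiplying the contributions: [kg] · [m/s²]
Adding exponents of each base unit: kg: 1, m: 1, s: -2
SI base units of force: kg·m/s²

Answer: kg·m/s²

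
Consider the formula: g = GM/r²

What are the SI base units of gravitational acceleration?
Units of each symbol in g = GM/r²:
  G (gravitational constant): m³/(kg·s²)
  M (mass): kg
  r (distance): m  → to the power 2 in the denominator, contributes 1/m²

Multiplying the contributions: [m³/(kg·s²)] · [kg] · [1/m²]
Adding exponents of each base unit: m: 1, s: -2
SI base units of gravitational acceleration: m/s²

Answer: m/s²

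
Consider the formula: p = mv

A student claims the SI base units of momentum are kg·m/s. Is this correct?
Units of each symbol in p = mv:
  m (mass): kg
  v (velocity): m/s

Multiplying the contributions: [kg] · [m/s]
Adding exponents of each base unit: kg: 1, m: 1, s: -1
SI base units of momentum: kg·m/s

The claimed units kg·m/s match the derived units, so the claim is correct.

Answer: Yes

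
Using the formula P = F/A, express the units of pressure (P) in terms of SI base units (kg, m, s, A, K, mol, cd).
Units of each symbol in P = F/A:
  F (force): kg·m/s²
  A (area): m²  → in the denominator, contributes 1/m²

Multiplying the contributions: [kg·m/s²] · [1/m²]
Adding exponents of each base unit: kg: 1, m: -1, s: -2
SI base units of pressure: kg/(m·s²)

Answer: kg/(m·s²)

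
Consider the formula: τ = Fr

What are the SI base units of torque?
Units of each symbol in τ = Fr:
  F (force): kg·m/s²
  r (lever arm): m

Multiplying the contributions: [kg·m/s²] · [m]
Adding exponents of each base unit: kg: 1, m: 2, s: -2
SI base units of torque: kg·m²/s²

Answer: kg·m²/s²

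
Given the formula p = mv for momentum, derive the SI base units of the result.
Units of each symbol in p = mv:
  m (mass): kg
  v (velocity): m/s

Multiplying the contributions: [kg] · [m/s]
Adding exponents of each base unit: kg: 1, m: 1, s: -1
SI base units of momentum: kg·m/s

Answer: kg·m/s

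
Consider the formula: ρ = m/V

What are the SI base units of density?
Units of each symbol in ρ = m/V:
  m (mass): kg
  V (volume): m³  → in the denominator, contributes 1/m³

Multiplying the contributions: [kg] · [1/m³]
Adding exponents of each base unit: kg: 1, m: -3
SI base units of density: kg/m³

Answer: kg/m³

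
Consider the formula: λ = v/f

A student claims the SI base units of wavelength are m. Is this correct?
Units of each symbol in λ = v/f:
  v (wave speed): m/s
  f (frequency): 1/s  → in the denominator, contributes s

Multiplying the contributions: [m/s] · [s]
Adding exponents of each base unit: m: 1
SI base units of wavelength: m

The claimed units m match the derived units, so the claim is correct.

Answer: Yes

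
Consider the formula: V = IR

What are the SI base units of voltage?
Units of each symbol in V = IR:
  I (current): A
  R (resistance, in ohms): kg·m²/(s³·A²)

Multiplying the contributions: [A] · [kg·m²/(s³·A²)]
Adding exponents of each base unit: kg: 1, m: 2, s: -3, A: -1
SI base units of voltage: kg·m²/(s³·A)

Answer: kg·m²/(s³·A)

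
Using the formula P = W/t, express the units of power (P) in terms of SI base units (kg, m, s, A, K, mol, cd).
Units of each symbol in P = W/t:
  W (work): kg·m²/s²
  t (time): s  → in the denominator, contributes 1/s

Multiplying the contributions: [kg·m²/s²] · [1/s]
Adding exponents of each base unit: kg: 1, m: 2, s: -3
SI base units of power: kg·m²/s³

Answer: kg·m²/s³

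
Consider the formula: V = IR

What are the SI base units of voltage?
Units of each symbol in V = IR:
  I (current): A
  R (resistance, in ohms): kg·m²/(s³·A²)

Multiplying the contributions: [A] · [kg·m²/(s³·A²)]
Adding exponents of each base unit: kg: 1, m: 2, s: -3, A: -1
SI base units of voltage: kg·m²/(s³·A)

Answer: kg·m²/(s³·A)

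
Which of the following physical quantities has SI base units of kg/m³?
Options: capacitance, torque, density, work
Checking the SI base units of each option:
  capacitance (C = Q/V): s⁴·A²/(kg·m²)  ✗
  torque (τ = Fr): kg·m²/s²  ✗
  density (ρ = m/V): kg/m³  ✓ matches
  work (W = Fd): kg·m²/s²  ✗

Only density has units kg/m³.

Answer: density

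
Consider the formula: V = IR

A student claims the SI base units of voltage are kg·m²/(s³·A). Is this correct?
Units of each symbol in V = IR:
  I (current): A
  R (resistance, in ohms): kg·m²/(s³·A²)

Multiplying the contributions: [A] · [kg·m²/(s³·A²)]
Adding exponents of each base unit: kg: 1, m: 2, s: -3, A: -1
SI base units of voltage: kg·m²/(s³·A)

The claimed units kg·m²/(s³·A) match the derived units, so the claim is correct.

Answer: Yes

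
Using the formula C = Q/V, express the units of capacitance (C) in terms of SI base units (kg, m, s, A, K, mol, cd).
Units of each symbol in C = Q/V:
  Q (charge, in coulombs): s·A
  V (voltage, in volts): kg·m²/(s³·A)  → in the denominator, contributes s³·A/(kg·m²)

Multiplying the contributions: [s·A] · [s³·A/(kg·m²)]
Adding exponents of each base unit: kg: -1, m: -2, s: 4, A: 2
SI base units of capacitance: s⁴·A²/(kg·m²)

Answer: s⁴·A²/(kg·m²)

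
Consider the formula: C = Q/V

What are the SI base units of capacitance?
Units of each symbol in C = Q/V:
  Q (charge, in coulombs): s·A
  V (voltage, in volts): kg·m²/(s³·A)  → in the denominator, contributes s³·A/(kg·m²)

Multiplying the contributions: [s·A] · [s³·A/(kg·m²)]
Adding exponents of each base unit: kg: -1, m: -2, s: 4, A: 2
SI base units of capacitance: s⁴·A²/(kg·m²)

Answer: s⁴·A²/(kg·m²)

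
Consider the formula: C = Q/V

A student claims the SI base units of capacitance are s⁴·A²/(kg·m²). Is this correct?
Units of each symbol in C = Q/V:
  Q (charge, in coulombs): s·A
  V (voltage, in volts): kg·m²/(s³·A)  → in the denominator, contributes s³·A/(kg·m²)

Multiplying the contributions: [s·A] · [s³·A/(kg·m²)]
Adding exponents of each base unit: kg: -1, m: -2, s: 4, A: 2
SI base units of capacitance: s⁴·A²/(kg·m²)

The claimed units s⁴·A²/(kg·m²) match the derived units, so the claim is correct.

Answer: Yes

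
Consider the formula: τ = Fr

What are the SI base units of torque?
Units of each symbol in τ = Fr:
  F (force): kg·m/s²
  r (lever arm): m

Multiplying the contributions: [kg·m/s²] · [m]
Adding exponents of each base unit: kg: 1, m: 2, s: -2
SI base units of torque: kg·m²/s²

Answer: kg·m²/s²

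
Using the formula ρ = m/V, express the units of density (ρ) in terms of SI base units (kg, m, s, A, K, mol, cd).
Units of each symbol in ρ = m/V:
  m (mass): kg
  V (volume): m³  → in the denominator, contributes 1/m³

Multiplying the contributions: [kg] · [1/m³]
Adding exponents of each base unit: kg: 1, m: -3
SI base units of density: kg/m³

Answer: kg/m³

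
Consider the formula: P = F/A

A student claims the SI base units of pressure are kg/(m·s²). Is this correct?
Units of each symbol in P = F/A:
  F (force): kg·m/s²
  A (area): m²  → in the denominator, contributes 1/m²

Multiplying the contributions: [kg·m/s²] · [1/m²]
Adding exponents of each base unit: kg: 1, m: -1, s: -2
SI base units of pressure: kg/(m·s²)

The claimed units kg/(m·s²) match the derived units, so the claim is correct.

Answer: Yes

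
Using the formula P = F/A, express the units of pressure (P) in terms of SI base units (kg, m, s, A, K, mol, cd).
Units of each symbol in P = F/A:
  F (force): kg·m/s²
  A (area): m²  → in the denominator, contributes 1/m²

Multiplying the contributions: [kg·m/s²] · [1/m²]
Adding exponents of each base unit: kg: 1, m: -1, s: -2
SI base units of pressure: kg/(m·s²)

Answer: kg/(m·s²)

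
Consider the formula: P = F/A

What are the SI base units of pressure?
Units of each symbol in P = F/A:
  F (force): kg·m/s²
  A (area): m²  → in the denominator, contributes 1/m²

Multiplying the contributions: [kg·m/s²] · [1/m²]
Adding exponents of each base unit: kg: 1, m: -1, s: -2
SI base units of pressure: kg/(m·s²)

Answer: kg/(m·s²)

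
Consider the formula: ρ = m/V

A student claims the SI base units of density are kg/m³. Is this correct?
Units of each symbol in ρ = m/V:
  m (mass): kg
  V (volume): m³  → in the denominator, contributes 1/m³

Multiplying the contributions: [kg] · [1/m³]
Adding exponents of each base unit: kg: 1, m: -3
SI base units of density: kg/m³

The claimed units kg/m³ match the derived units, so the claim is correct.

Answer: Yes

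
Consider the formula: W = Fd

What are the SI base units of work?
Units of each symbol in W = Fd:
  F (force): kg·m/s²
  d (displacement): m

Multiplying the contributions: [kg·m/s²] · [m]
Adding exponents of each base unit: kg: 1, m: 2, s: -2
SI base units of work: kg·m²/s²

Answer: kg·m²/s²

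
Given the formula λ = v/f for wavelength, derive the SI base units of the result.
Units of each symbol in λ = v/f:
  v (wave speed): m/s
  f (frequency): 1/s  → in the denominator, contributes s

Multiplying the contributions: [m/s] · [s]
Adding exponents of each base unit: m: 1
SI base units of wavelength: m

Answer: m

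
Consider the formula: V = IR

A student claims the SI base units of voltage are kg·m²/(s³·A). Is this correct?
Units of each symbol in V = IR:
  I (current): A
  R (resistance, in ohms): kg·m²/(s³·A²)

Multiplying the contributions: [A] · [kg·m²/(s³·A²)]
Adding exponents of each base unit: kg: 1, m: 2, s: -3, A: -1
SI base units of voltage: kg·m²/(s³·A)

The claimed units kg·m²/(s³·A) match the derived units, so the claim is correct.

Answer: Yes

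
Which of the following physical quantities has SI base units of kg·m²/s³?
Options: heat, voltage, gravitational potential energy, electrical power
Checking the SI base units of each option:
  heat (Q = mcΔT): kg·m²/s²  ✗
  voltage (V = IR): kg·m²/(s³·A)  ✗
  gravitational potential energy (U = -GMm/r): kg·m²/s²  ✗
  electrical power (P = IV): kg·m²/s³  ✓ matches

Only electrical power has units kg·m²/s³.

Answer: electrical power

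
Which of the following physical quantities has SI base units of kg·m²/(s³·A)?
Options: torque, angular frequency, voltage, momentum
Checking the SI base units of each option:
  torque (τ = Fr): kg·m²/s²  ✗
  angular frequency (ω = 2πf): 1/s  ✗
  voltage (V = IR): kg·m²/(s³·A)  ✓ matches
  momentum (p = mv): kg·m/s  ✗

Only voltage has units kg·m²/(s³·A).

Answer: voltage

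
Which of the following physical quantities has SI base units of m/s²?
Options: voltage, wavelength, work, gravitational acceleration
Checking the SI base units of each option:
  voltage (V = IR): kg·m²/(s³·A)  ✗
  wavelength (λ = v/f): m  ✗
  work (W = Fd): kg·m²/s²  ✗
  gravitational acceleration (g = GM/r²): m/s²  ✓ matches

Only gravitational acceleration has units m/s².

Answer: gravitational acceleration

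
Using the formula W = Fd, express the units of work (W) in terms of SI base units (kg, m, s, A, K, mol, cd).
Units of each symbol in W = Fd:
  F (force): kg·m/s²
  d (displacement): m

Multiplying the contributions: [kg·m/s²] · [m]
Adding exponents of each base unit: kg: 1, m: 2, s: -2
SI base units of work: kg·m²/s²

Answer: kg·m²/s²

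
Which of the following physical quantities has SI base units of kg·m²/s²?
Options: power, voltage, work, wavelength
Checking the SI base units of each option:
  power (P = W/t): kg·m²/s³  ✗
  voltage (V = IR): kg·m²/(s³·A)  ✗
  work (W = Fd): kg·m²/s²  ✓ matches
  wavelength (λ = v/f): m  ✗

Only work has units kg·m²/s².

Answer: work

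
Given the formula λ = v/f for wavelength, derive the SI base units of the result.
Units of each symbol in λ = v/f:
  v (wave speed): m/s
  f (frequency): 1/s  → in the denominator, contributes s

Multiplying the contributions: [m/s] · [s]
Adding exponents of each base unit: m: 1
SI base units of wavelength: m

Answer: m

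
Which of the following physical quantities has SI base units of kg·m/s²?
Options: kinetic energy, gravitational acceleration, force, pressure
Checking the SI base units of each option:
  kinetic energy (E = ½mv²): kg·m²/s²  ✗
  gravitational acceleration (g = GM/r²): m/s²  ✗
  force (F = ma): kg·m/s²  ✓ matches
  pressure (P = F/A): kg/(m·s²)  ✗

Only force has units kg·m/s².

Answer: force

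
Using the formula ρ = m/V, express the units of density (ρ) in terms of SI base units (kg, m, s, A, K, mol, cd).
Units of each symbol in ρ = m/V:
  m (mass): kg
  V (volume): m³  → in the denominator, contributes 1/m³

Multiplying the contributions: [kg] · [1/m³]
Adding exponents of each base unit: kg: 1, m: -3
SI base units of density: kg/m³

Answer: kg/m³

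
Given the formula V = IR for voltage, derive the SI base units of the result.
Units of each symbol in V = IR:
  I (current): A
  R (resistance, in ohms): kg·m²/(s³·A²)

Multiplying the contributions: [A] · [kg·m²/(s³·A²)]
Adding exponents of each base unit: kg: 1, m: 2, s: -3, A: -1
SI base units of voltage: kg·m²/(s³·A)

Answer: kg·m²/(s³·A)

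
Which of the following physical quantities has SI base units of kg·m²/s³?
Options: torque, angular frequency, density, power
Checking the SI base units of each option:
  torque (τ = Fr): kg·m²/s²  ✗
  angular frequency (ω = 2πf): 1/s  ✗
  density (ρ = m/V): kg/m³  ✗
  power (P = W/t): kg·m²/s³  ✓ matches

Only power has units kg·m²/s³.

Answer: power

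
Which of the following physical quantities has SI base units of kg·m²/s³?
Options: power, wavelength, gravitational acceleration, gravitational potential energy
Checking the SI base units of each option:
  power (P = W/t): kg·m²/s³  ✓ matches
  wavelength (λ = v/f): m  ✗
  gravitational acceleration (g = GM/r²): m/s²  ✗
  gravitational potential energy (U = -GMm/r): kg·m²/s²  ✗

Only power has units kg·m²/s³.

Answer: power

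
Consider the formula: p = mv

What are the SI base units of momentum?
Units of each symbol in p = mv:
  m (mass): kg
  v (velocity): m/s

Multiplying the contributions: [kg] · [m/s]
Adding exponents of each base unit: kg: 1, m: 1, s: -1
SI base units of momentum: kg·m/s

Answer: kg·m/s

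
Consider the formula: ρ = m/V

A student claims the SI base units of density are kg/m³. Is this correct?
Units of each symbol in ρ = m/V:
  m (mass): kg
  V (volume): m³  → in the denominator, contributes 1/m³

Multiplying the contributions: [kg] · [1/m³]
Adding exponents of each base unit: kg: 1, m: -3
SI base units of density: kg/m³

The claimed units kg/m³ match the derived units, so the claim is correct.

Answer: Yes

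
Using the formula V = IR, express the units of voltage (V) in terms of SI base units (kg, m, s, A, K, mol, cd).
Units of each symbol in V = IR:
  I (current): A
  R (resistance, in ohms): kg·m²/(s³·A²)

Multiplying the contributions: [A] · [kg·m²/(s³·A²)]
Adding exponents of each base unit: kg: 1, m: 2, s: -3, A: -1
SI base units of voltage: kg·m²/(s³·A)

Answer: kg·m²/(s³·A)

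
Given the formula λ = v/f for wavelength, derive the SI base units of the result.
Units of each symbol in λ = v/f:
  v (wave speed): m/s
  f (frequency): 1/s  → in the denominator, contributes s

Multiplying the contributions: [m/s] · [s]
Adding exponents of each base unit: m: 1
SI base units of wavelength: m

Answer: m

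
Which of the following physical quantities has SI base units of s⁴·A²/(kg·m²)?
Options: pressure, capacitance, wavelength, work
Checking the SI base units of each option:
  pressure (P = F/A): kg/(m·s²)  ✗
  capacitance (C = Q/V): s⁴·A²/(kg·m²)  ✓ matches
  wavelength (λ = v/f): m  ✗
  work (W = Fd): kg·m²/s²  ✗

Only capacitance has units s⁴·A²/(kg·m²).

Answer: capacitance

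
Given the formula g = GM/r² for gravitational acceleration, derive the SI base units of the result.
Units of each symbol in g = GM/r²:
  G (gravitational constant): m³/(kg·s²)
  M (mass): kg
  r (distance): m  → to the power 2 in the denominator, contributes 1/m²

Multiplying the contributions: [m³/(kg·s²)] · [kg] · [1/m²]
Adding exponents of each base unit: m: 1, s: -2
SI base units of gravitational acceleration: m/s²

Answer: m/s²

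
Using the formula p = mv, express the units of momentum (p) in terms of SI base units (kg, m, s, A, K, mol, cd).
Units of each symbol in p = mv:
  m (mass): kg
  v (velocity): m/s

Multiplying the contributions: [kg] · [m/s]
Adding exponents of each base unit: kg: 1, m: 1, s: -1
SI base units of momentum: kg·m/s

Answer: kg·m/s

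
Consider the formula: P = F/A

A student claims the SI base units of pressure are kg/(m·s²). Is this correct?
Units of each symbol in P = F/A:
  F (force): kg·m/s²
  A (area): m²  → in the denominator, contributes 1/m²

Multiplying the contributions: [kg·m/s²] · [1/m²]
Adding exponents of each base unit: kg: 1, m: -1, s: -2
SI base units of pressure: kg/(m·s²)

The claimed units kg/(m·s²) match the derived units, so the claim is correct.

Answer: Yes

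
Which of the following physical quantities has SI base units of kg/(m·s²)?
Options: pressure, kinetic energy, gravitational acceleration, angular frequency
Checking the SI base units of each option:
  pressure (P = F/A): kg/(m·s²)  ✓ matches
  kinetic energy (E = ½mv²): kg·m²/s²  ✗
  gravitational acceleration (g = GM/r²): m/s²  ✗
  angular frequency (ω = 2πf): 1/s  ✗

Only pressure has units kg/(m·s²).

Answer: pressure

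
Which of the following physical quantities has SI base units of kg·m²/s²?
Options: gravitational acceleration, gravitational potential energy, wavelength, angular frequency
Checking the SI base units of each option:
  gravitational acceleration (g = GM/r²): m/s²  ✗
  gravitational potential energy (U = -GMm/r): kg·m²/s²  ✓ matches
  wavelength (λ = v/f): m  ✗
  angular frequency (ω = 2πf): 1/s  ✗

Only gravitational potential energy has units kg·m²/s².

Answer: gravitational potential energy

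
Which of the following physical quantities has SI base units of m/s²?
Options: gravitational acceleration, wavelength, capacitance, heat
Checking the SI base units of each option:
  gravitational acceleration (g = GM/r²): m/s²  ✓ matches
  wavelength (λ = v/f): m  ✗
  capacitance (C = Q/V): s⁴·A²/(kg·m²)  ✗
  heat (Q = mcΔT): kg·m²/s²  ✗

Only gravitational acceleration has units m/s².

Answer: gravitational acceleration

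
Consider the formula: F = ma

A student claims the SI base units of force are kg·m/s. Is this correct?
Units of each symbol in F = ma:
  m (mass): kg
  a (acceleration): m/s²

Multiplying the contributions: [kg] · [m/s²]
Adding exponents of each base unit: kg: 1, m: 1, s: -2
SI base units of force: kg·m/s²

The claimed units kg·m/s (exponents kg: 1, m: 1, s: -1) do not match the derived units kg·m/s² (exponents kg: 1, m: 1, s: -2), so the claim is incorrect.

Answer: No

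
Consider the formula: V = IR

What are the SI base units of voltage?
Units of each symbol in V = IR:
  I (current): A
  R (resistance, in ohms): kg·m²/(s³·A²)

Multiplying the contributions: [A] · [kg·m²/(s³·A²)]
Adding exponents of each base unit: kg: 1, m: 2, s: -3, A: -1
SI base units of voltage: kg·m²/(s³·A)

Answer: kg·m²/(s³·A)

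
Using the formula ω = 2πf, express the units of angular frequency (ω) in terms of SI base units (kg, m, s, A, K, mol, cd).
Units of each symbol in ω = 2πf:
  f (frequency): 1/s
  The factor 2π is dimensionless.

Multiplying the contributions: [1/s]
Adding exponents of each base unit: s: -1
SI base units of angular frequency: 1/s

Answer: 1/s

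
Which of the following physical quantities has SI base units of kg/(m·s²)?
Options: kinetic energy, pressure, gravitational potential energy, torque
Checking the SI base units of each option:
  kinetic energy (E = ½mv²): kg·m²/s²  ✗
  pressure (P = F/A): kg/(m·s²)  ✓ matches
  gravitational potential energy (U = -GMm/r): kg·m²/s²  ✗
  torque (τ = Fr): kg·m²/s²  ✗

Only pressure has units kg/(m·s²).

Answer: pressure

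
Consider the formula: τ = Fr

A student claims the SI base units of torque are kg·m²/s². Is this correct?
Units of each symbol in τ = Fr:
  F (force): kg·m/s²
  r (lever arm): m

Multiplying the contributions: [kg·m/s²] · [m]
Adding exponents of each base unit: kg: 1, m: 2, s: -2
SI base units of torque: kg·m²/s²

The claimed units kg·m²/s² match the derived units, so the claim is correct.

Answer: Yes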